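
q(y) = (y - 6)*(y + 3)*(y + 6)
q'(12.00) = 468.00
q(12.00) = 1620.00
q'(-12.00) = 324.00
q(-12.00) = -972.00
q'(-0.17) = -36.93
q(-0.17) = -101.80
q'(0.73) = -30.02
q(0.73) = -132.29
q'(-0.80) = -38.88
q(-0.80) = -77.79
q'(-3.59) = -18.88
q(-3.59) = 13.64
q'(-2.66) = -30.73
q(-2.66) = -9.83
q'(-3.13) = -25.39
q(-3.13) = 3.41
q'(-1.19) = -38.89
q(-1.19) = -62.60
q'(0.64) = -30.93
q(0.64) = -129.55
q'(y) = (y - 6)*(y + 3) + (y - 6)*(y + 6) + (y + 3)*(y + 6) = 3*y^2 + 6*y - 36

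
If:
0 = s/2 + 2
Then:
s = -4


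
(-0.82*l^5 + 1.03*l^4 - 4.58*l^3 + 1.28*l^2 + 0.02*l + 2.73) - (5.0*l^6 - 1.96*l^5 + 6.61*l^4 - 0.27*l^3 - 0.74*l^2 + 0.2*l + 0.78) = -5.0*l^6 + 1.14*l^5 - 5.58*l^4 - 4.31*l^3 + 2.02*l^2 - 0.18*l + 1.95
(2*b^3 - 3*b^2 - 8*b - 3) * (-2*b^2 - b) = -4*b^5 + 4*b^4 + 19*b^3 + 14*b^2 + 3*b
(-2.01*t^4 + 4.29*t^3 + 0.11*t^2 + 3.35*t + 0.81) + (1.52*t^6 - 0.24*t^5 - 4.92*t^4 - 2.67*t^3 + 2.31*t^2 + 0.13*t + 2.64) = 1.52*t^6 - 0.24*t^5 - 6.93*t^4 + 1.62*t^3 + 2.42*t^2 + 3.48*t + 3.45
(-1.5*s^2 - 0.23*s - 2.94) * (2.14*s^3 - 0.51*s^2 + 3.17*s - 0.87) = -3.21*s^5 + 0.2728*s^4 - 10.9293*s^3 + 2.0753*s^2 - 9.1197*s + 2.5578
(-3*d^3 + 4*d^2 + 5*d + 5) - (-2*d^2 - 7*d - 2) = -3*d^3 + 6*d^2 + 12*d + 7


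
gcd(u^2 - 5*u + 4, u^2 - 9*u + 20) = u - 4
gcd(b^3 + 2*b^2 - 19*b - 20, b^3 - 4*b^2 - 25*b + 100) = b^2 + b - 20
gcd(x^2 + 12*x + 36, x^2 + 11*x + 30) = x + 6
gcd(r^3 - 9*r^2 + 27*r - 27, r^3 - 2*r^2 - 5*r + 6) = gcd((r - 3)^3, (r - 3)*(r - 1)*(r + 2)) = r - 3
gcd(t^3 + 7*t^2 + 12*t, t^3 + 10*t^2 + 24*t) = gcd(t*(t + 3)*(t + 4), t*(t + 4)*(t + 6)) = t^2 + 4*t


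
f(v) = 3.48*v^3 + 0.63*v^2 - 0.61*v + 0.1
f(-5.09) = -439.39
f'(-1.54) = 22.21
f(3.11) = 108.98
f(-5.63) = -597.51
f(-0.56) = 0.03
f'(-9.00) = 833.69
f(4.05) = 239.14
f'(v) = 10.44*v^2 + 1.26*v - 0.61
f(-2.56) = -52.59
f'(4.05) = 175.74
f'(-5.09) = 263.46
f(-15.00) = -11594.00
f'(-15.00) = 2329.49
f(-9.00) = -2480.30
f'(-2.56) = 64.58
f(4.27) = 279.92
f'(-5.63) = 323.21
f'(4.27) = 195.12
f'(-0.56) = 1.96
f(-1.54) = -10.18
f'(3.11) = 104.29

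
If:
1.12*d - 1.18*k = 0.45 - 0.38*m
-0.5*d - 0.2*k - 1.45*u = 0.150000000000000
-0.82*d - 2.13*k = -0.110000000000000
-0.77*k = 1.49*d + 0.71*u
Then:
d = 0.04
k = 0.04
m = 1.18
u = -0.12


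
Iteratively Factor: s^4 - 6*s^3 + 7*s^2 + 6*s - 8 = (s - 2)*(s^3 - 4*s^2 - s + 4) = (s - 4)*(s - 2)*(s^2 - 1) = (s - 4)*(s - 2)*(s + 1)*(s - 1)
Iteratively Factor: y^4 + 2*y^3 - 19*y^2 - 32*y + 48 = (y + 4)*(y^3 - 2*y^2 - 11*y + 12) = (y - 1)*(y + 4)*(y^2 - y - 12) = (y - 1)*(y + 3)*(y + 4)*(y - 4)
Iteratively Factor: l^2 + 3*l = (l)*(l + 3)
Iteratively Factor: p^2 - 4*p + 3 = (p - 3)*(p - 1)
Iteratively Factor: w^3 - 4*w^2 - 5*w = (w + 1)*(w^2 - 5*w) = w*(w + 1)*(w - 5)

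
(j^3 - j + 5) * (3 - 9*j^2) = -9*j^5 + 12*j^3 - 45*j^2 - 3*j + 15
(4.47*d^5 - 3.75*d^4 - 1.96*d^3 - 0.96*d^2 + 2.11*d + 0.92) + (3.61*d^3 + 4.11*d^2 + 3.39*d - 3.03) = 4.47*d^5 - 3.75*d^4 + 1.65*d^3 + 3.15*d^2 + 5.5*d - 2.11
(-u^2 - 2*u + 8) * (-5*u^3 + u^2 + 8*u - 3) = 5*u^5 + 9*u^4 - 50*u^3 - 5*u^2 + 70*u - 24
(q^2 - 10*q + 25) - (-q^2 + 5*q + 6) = 2*q^2 - 15*q + 19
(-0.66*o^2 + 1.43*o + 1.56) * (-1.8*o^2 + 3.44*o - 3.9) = 1.188*o^4 - 4.8444*o^3 + 4.6852*o^2 - 0.210599999999999*o - 6.084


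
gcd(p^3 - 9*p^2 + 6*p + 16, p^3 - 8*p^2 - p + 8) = p^2 - 7*p - 8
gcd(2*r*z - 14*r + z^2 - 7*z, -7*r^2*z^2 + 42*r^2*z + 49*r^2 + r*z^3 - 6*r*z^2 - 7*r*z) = z - 7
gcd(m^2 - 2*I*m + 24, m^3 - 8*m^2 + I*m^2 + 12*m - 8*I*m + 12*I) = 1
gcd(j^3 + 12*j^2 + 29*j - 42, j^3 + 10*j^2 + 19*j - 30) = j^2 + 5*j - 6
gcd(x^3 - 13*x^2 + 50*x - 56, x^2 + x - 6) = x - 2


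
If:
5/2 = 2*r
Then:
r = 5/4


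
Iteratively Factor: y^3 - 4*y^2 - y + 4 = (y - 1)*(y^2 - 3*y - 4) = (y - 4)*(y - 1)*(y + 1)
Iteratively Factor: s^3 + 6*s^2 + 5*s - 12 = (s + 4)*(s^2 + 2*s - 3) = (s + 3)*(s + 4)*(s - 1)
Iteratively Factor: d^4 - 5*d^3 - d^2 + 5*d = (d - 5)*(d^3 - d) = d*(d - 5)*(d^2 - 1) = d*(d - 5)*(d + 1)*(d - 1)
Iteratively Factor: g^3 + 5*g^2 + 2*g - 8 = (g + 4)*(g^2 + g - 2) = (g + 2)*(g + 4)*(g - 1)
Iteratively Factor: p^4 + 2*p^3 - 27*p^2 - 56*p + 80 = (p + 4)*(p^3 - 2*p^2 - 19*p + 20) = (p - 1)*(p + 4)*(p^2 - p - 20) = (p - 1)*(p + 4)^2*(p - 5)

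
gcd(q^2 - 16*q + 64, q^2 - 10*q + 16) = q - 8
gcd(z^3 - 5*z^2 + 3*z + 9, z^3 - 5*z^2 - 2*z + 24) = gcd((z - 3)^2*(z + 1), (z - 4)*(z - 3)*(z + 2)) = z - 3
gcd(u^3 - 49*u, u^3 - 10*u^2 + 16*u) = u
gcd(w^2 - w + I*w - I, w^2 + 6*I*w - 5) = w + I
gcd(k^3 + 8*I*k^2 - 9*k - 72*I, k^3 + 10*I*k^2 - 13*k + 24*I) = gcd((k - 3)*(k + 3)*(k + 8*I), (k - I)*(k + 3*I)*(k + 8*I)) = k + 8*I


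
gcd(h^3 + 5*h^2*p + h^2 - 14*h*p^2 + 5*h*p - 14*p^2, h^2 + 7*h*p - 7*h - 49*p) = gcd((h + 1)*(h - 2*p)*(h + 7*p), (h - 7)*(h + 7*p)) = h + 7*p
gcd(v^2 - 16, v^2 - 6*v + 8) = v - 4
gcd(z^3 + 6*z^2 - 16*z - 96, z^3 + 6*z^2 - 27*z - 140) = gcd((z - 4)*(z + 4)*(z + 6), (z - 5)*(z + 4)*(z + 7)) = z + 4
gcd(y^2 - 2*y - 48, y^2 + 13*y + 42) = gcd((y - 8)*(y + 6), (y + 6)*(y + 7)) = y + 6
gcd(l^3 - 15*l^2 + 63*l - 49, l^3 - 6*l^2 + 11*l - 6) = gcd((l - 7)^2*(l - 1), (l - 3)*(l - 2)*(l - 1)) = l - 1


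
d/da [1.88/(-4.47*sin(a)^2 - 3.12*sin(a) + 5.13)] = (16.8072*sin(a) + 5.8656)*cos(a)/(4.47*sin(a)^2 + 3.12*sin(a) - 5.13)^2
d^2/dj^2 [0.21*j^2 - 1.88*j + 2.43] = 0.420000000000000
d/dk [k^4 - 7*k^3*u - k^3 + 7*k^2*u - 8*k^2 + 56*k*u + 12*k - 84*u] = 4*k^3 - 21*k^2*u - 3*k^2 + 14*k*u - 16*k + 56*u + 12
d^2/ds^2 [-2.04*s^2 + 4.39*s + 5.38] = -4.08000000000000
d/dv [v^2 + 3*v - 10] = 2*v + 3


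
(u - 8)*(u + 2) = u^2 - 6*u - 16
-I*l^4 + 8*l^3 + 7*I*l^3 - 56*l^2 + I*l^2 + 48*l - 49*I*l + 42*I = (l - 6)*(l + I)*(l + 7*I)*(-I*l + I)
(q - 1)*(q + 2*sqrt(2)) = q^2 - q + 2*sqrt(2)*q - 2*sqrt(2)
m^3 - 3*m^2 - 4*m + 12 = (m - 3)*(m - 2)*(m + 2)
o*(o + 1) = o^2 + o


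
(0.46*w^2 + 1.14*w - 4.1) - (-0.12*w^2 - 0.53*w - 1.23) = 0.58*w^2 + 1.67*w - 2.87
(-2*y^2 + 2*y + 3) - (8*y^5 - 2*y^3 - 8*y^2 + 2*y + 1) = -8*y^5 + 2*y^3 + 6*y^2 + 2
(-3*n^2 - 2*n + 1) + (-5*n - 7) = -3*n^2 - 7*n - 6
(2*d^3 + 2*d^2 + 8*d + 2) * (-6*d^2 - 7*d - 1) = -12*d^5 - 26*d^4 - 64*d^3 - 70*d^2 - 22*d - 2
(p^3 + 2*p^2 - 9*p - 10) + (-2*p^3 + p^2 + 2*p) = -p^3 + 3*p^2 - 7*p - 10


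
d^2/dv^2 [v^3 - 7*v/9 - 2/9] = 6*v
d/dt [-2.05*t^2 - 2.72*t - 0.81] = -4.1*t - 2.72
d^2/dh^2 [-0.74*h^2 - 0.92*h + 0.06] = -1.48000000000000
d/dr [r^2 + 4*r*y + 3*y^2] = 2*r + 4*y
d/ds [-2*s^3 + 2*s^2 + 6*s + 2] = -6*s^2 + 4*s + 6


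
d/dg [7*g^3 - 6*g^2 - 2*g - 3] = 21*g^2 - 12*g - 2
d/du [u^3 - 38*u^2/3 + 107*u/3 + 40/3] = 3*u^2 - 76*u/3 + 107/3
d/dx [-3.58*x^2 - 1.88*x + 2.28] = -7.16*x - 1.88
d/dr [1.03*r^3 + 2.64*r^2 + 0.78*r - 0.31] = 3.09*r^2 + 5.28*r + 0.78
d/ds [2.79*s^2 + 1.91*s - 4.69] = 5.58*s + 1.91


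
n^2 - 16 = (n - 4)*(n + 4)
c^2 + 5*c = c*(c + 5)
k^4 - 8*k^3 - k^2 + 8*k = k*(k - 8)*(k - 1)*(k + 1)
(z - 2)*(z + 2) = z^2 - 4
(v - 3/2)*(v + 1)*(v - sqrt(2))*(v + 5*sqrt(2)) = v^4 - v^3/2 + 4*sqrt(2)*v^3 - 23*v^2/2 - 2*sqrt(2)*v^2 - 6*sqrt(2)*v + 5*v + 15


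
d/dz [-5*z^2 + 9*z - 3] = 9 - 10*z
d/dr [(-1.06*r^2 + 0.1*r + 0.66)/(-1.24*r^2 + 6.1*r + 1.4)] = (-6.342*r^2 - 1.3312*r - 3.886)/(1.5376*r^4 - 15.128*r^3 + 33.738*r^2 + 17.08*r + 1.96)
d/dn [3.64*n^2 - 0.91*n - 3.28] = 7.28*n - 0.91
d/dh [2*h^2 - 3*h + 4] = 4*h - 3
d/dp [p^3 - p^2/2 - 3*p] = 3*p^2 - p - 3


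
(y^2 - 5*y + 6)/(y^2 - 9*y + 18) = (y - 2)/(y - 6)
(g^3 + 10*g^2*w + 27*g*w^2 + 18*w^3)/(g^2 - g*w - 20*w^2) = (-g^3 - 10*g^2*w - 27*g*w^2 - 18*w^3)/(-g^2 + g*w + 20*w^2)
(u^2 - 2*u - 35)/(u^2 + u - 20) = (u - 7)/(u - 4)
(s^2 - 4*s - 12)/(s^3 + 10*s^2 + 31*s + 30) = (s - 6)/(s^2 + 8*s + 15)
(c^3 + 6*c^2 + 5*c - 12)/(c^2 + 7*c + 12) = c - 1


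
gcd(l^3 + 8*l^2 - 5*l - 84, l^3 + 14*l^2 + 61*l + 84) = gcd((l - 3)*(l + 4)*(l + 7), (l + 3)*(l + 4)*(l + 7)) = l^2 + 11*l + 28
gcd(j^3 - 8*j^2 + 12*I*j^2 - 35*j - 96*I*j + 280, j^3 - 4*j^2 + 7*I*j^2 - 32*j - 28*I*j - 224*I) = j^2 + j*(-8 + 7*I) - 56*I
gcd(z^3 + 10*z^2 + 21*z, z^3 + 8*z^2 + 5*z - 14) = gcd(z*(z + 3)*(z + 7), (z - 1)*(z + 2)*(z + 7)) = z + 7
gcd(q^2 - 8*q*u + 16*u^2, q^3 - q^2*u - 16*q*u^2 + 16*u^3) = q - 4*u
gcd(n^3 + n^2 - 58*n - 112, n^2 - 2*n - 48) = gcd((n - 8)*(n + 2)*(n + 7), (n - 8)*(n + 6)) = n - 8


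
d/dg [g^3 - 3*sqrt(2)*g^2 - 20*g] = 3*g^2 - 6*sqrt(2)*g - 20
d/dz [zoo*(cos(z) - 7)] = zoo*sin(z)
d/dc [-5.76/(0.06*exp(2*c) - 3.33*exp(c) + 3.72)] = (0.6912*exp(c) - 19.1808)*exp(c)/(0.06*exp(2*c) - 3.33*exp(c) + 3.72)^2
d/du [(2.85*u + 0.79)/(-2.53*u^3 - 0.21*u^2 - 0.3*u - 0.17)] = (14.421*u^3 + 6.5946*u^2 + 0.3318*u - 0.2475)/(6.4009*u^6 + 1.0626*u^5 + 1.5621*u^4 + 0.9862*u^3 + 0.1614*u^2 + 0.102*u + 0.0289)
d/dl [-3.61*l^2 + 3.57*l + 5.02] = 3.57 - 7.22*l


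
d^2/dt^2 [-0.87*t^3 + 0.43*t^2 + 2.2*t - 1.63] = 0.86 - 5.22*t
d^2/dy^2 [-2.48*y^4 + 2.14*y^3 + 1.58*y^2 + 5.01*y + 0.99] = -29.76*y^2 + 12.84*y + 3.16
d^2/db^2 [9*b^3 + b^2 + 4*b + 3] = 54*b + 2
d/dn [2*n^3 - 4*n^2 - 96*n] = 6*n^2 - 8*n - 96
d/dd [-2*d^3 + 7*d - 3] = 7 - 6*d^2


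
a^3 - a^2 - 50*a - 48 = (a - 8)*(a + 1)*(a + 6)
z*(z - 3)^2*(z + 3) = z^4 - 3*z^3 - 9*z^2 + 27*z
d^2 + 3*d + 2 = (d + 1)*(d + 2)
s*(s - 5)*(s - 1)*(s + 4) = s^4 - 2*s^3 - 19*s^2 + 20*s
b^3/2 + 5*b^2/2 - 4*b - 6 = (b/2 + 1/2)*(b - 2)*(b + 6)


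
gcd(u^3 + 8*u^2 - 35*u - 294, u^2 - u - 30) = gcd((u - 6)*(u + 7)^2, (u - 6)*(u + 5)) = u - 6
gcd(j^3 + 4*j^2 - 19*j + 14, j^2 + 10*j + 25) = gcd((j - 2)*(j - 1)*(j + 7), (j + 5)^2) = 1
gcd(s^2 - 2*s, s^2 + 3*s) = s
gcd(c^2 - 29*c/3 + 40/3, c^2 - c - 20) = 1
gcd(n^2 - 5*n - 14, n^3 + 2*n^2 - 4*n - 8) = n + 2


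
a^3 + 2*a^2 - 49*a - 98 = (a - 7)*(a + 2)*(a + 7)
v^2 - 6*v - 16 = (v - 8)*(v + 2)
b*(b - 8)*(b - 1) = b^3 - 9*b^2 + 8*b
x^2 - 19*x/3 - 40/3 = (x - 8)*(x + 5/3)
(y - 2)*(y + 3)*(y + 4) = y^3 + 5*y^2 - 2*y - 24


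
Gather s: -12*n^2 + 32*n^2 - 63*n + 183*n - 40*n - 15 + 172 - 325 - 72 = 20*n^2 + 80*n - 240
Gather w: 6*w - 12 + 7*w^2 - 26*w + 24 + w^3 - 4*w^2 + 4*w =w^3 + 3*w^2 - 16*w + 12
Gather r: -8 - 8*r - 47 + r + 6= -7*r - 49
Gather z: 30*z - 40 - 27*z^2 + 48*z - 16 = -27*z^2 + 78*z - 56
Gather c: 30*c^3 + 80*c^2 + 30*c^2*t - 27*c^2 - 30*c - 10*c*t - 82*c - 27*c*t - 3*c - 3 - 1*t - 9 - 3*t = 30*c^3 + c^2*(30*t + 53) + c*(-37*t - 115) - 4*t - 12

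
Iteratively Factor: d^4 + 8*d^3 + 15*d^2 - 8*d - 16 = (d + 4)*(d^3 + 4*d^2 - d - 4) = (d + 1)*(d + 4)*(d^2 + 3*d - 4) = (d + 1)*(d + 4)^2*(d - 1)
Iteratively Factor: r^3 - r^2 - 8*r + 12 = (r + 3)*(r^2 - 4*r + 4) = (r - 2)*(r + 3)*(r - 2)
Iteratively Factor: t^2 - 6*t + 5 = (t - 5)*(t - 1)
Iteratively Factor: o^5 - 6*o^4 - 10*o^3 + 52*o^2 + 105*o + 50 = (o + 1)*(o^4 - 7*o^3 - 3*o^2 + 55*o + 50) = (o + 1)^2*(o^3 - 8*o^2 + 5*o + 50) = (o - 5)*(o + 1)^2*(o^2 - 3*o - 10) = (o - 5)*(o + 1)^2*(o + 2)*(o - 5)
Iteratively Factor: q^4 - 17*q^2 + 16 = (q + 1)*(q^3 - q^2 - 16*q + 16) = (q - 4)*(q + 1)*(q^2 + 3*q - 4) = (q - 4)*(q - 1)*(q + 1)*(q + 4)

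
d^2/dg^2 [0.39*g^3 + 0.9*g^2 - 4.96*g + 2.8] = 2.34*g + 1.8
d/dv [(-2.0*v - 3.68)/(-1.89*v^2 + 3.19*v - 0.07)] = (-3.78*v^2 - 13.9104*v + 11.8792)/(3.5721*v^4 - 12.0582*v^3 + 10.4407*v^2 - 0.4466*v + 0.0049)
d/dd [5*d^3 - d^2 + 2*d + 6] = 15*d^2 - 2*d + 2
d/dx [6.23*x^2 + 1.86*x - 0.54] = 12.46*x + 1.86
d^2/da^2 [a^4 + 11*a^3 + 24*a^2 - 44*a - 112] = 12*a^2 + 66*a + 48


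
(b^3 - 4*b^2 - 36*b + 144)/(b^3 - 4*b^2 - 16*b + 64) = (b^2 - 36)/(b^2 - 16)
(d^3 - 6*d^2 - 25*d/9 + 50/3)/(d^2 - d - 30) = (d^2 - 25/9)/(d + 5)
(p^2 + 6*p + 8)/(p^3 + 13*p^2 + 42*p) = (p^2 + 6*p + 8)/(p*(p^2 + 13*p + 42))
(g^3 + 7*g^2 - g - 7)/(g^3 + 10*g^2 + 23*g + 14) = (g - 1)/(g + 2)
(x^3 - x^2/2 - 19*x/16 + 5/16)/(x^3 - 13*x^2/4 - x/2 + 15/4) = (x - 1/4)/(x - 3)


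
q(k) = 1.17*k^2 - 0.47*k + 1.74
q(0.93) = 2.31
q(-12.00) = 175.86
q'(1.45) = 2.92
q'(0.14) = -0.14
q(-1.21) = 4.02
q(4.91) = 27.64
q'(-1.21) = -3.30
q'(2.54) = 5.47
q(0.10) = 1.70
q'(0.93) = 1.71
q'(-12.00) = -28.55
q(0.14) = 1.70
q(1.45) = 3.52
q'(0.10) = -0.24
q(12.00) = 164.58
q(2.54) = 8.09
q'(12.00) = 27.61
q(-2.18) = 8.32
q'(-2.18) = -5.57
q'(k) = 2.34*k - 0.47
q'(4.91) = 11.02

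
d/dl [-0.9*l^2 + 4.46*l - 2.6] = 4.46 - 1.8*l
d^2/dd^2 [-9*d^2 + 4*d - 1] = -18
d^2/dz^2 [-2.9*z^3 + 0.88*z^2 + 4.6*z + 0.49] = 1.76 - 17.4*z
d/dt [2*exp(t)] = 2*exp(t)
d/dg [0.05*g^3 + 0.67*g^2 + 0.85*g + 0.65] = 0.15*g^2 + 1.34*g + 0.85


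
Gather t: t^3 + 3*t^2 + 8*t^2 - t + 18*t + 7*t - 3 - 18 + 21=t^3 + 11*t^2 + 24*t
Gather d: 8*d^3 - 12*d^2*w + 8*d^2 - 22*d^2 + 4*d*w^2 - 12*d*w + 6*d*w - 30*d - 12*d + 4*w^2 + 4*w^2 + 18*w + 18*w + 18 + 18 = 8*d^3 + d^2*(-12*w - 14) + d*(4*w^2 - 6*w - 42) + 8*w^2 + 36*w + 36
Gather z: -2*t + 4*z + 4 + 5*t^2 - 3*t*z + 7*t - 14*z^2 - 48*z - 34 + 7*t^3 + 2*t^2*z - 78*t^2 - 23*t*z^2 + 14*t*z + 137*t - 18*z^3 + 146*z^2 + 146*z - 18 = 7*t^3 - 73*t^2 + 142*t - 18*z^3 + z^2*(132 - 23*t) + z*(2*t^2 + 11*t + 102) - 48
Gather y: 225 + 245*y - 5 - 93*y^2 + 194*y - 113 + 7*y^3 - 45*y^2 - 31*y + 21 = 7*y^3 - 138*y^2 + 408*y + 128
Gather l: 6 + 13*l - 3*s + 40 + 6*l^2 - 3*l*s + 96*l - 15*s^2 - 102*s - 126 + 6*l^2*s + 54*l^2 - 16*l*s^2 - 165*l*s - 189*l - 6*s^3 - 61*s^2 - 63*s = l^2*(6*s + 60) + l*(-16*s^2 - 168*s - 80) - 6*s^3 - 76*s^2 - 168*s - 80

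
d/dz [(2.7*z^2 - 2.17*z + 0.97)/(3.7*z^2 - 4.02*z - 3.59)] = (-2.825*z^2 - 26.564*z + 11.6897)/(13.69*z^4 - 29.748*z^3 - 10.4056*z^2 + 28.8636*z + 12.8881)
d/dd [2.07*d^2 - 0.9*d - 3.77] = 4.14*d - 0.9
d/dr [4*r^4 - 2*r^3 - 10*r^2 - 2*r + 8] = 16*r^3 - 6*r^2 - 20*r - 2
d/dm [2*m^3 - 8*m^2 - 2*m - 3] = 6*m^2 - 16*m - 2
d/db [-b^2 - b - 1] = -2*b - 1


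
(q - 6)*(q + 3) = q^2 - 3*q - 18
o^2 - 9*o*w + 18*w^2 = (o - 6*w)*(o - 3*w)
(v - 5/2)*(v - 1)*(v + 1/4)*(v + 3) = v^4 - v^3/4 - 65*v^2/8 + 11*v/2 + 15/8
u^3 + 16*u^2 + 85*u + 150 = (u + 5)^2*(u + 6)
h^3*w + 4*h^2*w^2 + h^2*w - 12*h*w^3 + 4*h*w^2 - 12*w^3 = (h - 2*w)*(h + 6*w)*(h*w + w)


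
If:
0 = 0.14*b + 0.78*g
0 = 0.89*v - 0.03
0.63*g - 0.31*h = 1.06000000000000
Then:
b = -2.74149659863946*h - 9.37414965986395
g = 0.492063492063492*h + 1.68253968253968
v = 0.03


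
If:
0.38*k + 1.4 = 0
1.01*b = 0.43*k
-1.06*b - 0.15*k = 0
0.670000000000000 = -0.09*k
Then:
No Solution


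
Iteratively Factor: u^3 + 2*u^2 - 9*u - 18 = (u - 3)*(u^2 + 5*u + 6) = (u - 3)*(u + 3)*(u + 2)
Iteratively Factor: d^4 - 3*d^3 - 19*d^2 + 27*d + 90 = (d - 5)*(d^3 + 2*d^2 - 9*d - 18) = (d - 5)*(d + 2)*(d^2 - 9) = (d - 5)*(d + 2)*(d + 3)*(d - 3)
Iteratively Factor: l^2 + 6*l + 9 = (l + 3)*(l + 3)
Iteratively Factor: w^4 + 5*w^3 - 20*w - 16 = (w - 2)*(w^3 + 7*w^2 + 14*w + 8) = (w - 2)*(w + 4)*(w^2 + 3*w + 2) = (w - 2)*(w + 2)*(w + 4)*(w + 1)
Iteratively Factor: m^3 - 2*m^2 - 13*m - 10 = (m + 2)*(m^2 - 4*m - 5) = (m + 1)*(m + 2)*(m - 5)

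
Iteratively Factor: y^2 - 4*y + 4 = (y - 2)*(y - 2)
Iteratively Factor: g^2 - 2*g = (g - 2)*(g)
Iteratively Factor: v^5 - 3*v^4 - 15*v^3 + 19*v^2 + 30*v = (v - 5)*(v^4 + 2*v^3 - 5*v^2 - 6*v) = v*(v - 5)*(v^3 + 2*v^2 - 5*v - 6) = v*(v - 5)*(v + 3)*(v^2 - v - 2) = v*(v - 5)*(v - 2)*(v + 3)*(v + 1)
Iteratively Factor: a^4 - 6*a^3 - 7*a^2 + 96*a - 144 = (a - 3)*(a^3 - 3*a^2 - 16*a + 48) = (a - 4)*(a - 3)*(a^2 + a - 12) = (a - 4)*(a - 3)*(a + 4)*(a - 3)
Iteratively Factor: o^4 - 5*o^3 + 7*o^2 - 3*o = (o)*(o^3 - 5*o^2 + 7*o - 3) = o*(o - 1)*(o^2 - 4*o + 3) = o*(o - 1)^2*(o - 3)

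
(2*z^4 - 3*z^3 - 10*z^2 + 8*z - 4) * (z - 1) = 2*z^5 - 5*z^4 - 7*z^3 + 18*z^2 - 12*z + 4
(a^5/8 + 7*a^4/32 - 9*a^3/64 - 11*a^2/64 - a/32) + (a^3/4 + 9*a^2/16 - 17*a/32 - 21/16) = a^5/8 + 7*a^4/32 + 7*a^3/64 + 25*a^2/64 - 9*a/16 - 21/16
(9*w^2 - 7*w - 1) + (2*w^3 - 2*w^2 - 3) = 2*w^3 + 7*w^2 - 7*w - 4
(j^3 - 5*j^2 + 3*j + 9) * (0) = 0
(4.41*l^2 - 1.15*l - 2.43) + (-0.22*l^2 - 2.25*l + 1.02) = 4.19*l^2 - 3.4*l - 1.41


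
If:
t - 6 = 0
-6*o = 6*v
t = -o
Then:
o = -6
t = 6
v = 6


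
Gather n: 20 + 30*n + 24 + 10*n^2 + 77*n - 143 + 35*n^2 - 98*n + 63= 45*n^2 + 9*n - 36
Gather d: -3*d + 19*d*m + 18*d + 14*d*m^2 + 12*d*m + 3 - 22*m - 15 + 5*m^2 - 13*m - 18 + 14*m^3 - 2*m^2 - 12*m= d*(14*m^2 + 31*m + 15) + 14*m^3 + 3*m^2 - 47*m - 30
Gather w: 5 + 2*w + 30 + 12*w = 14*w + 35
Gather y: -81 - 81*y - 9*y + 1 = -90*y - 80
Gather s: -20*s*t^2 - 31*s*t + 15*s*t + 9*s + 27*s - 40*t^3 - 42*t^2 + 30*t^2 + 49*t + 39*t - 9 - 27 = s*(-20*t^2 - 16*t + 36) - 40*t^3 - 12*t^2 + 88*t - 36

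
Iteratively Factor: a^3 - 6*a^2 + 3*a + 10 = (a - 2)*(a^2 - 4*a - 5) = (a - 2)*(a + 1)*(a - 5)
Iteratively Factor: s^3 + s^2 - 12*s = (s - 3)*(s^2 + 4*s) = s*(s - 3)*(s + 4)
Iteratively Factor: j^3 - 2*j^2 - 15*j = (j - 5)*(j^2 + 3*j) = (j - 5)*(j + 3)*(j)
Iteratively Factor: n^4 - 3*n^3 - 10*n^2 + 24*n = (n + 3)*(n^3 - 6*n^2 + 8*n) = (n - 2)*(n + 3)*(n^2 - 4*n) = n*(n - 2)*(n + 3)*(n - 4)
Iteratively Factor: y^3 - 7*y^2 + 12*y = (y - 3)*(y^2 - 4*y) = y*(y - 3)*(y - 4)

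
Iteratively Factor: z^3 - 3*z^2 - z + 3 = (z - 3)*(z^2 - 1) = (z - 3)*(z + 1)*(z - 1)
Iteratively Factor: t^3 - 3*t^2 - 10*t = (t + 2)*(t^2 - 5*t) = t*(t + 2)*(t - 5)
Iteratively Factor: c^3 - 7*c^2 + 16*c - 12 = (c - 2)*(c^2 - 5*c + 6) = (c - 3)*(c - 2)*(c - 2)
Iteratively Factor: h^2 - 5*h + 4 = (h - 1)*(h - 4)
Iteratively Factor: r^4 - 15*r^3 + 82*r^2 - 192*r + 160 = (r - 2)*(r^3 - 13*r^2 + 56*r - 80) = (r - 4)*(r - 2)*(r^2 - 9*r + 20) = (r - 5)*(r - 4)*(r - 2)*(r - 4)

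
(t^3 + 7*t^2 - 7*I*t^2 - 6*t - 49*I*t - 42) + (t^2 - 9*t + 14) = t^3 + 8*t^2 - 7*I*t^2 - 15*t - 49*I*t - 28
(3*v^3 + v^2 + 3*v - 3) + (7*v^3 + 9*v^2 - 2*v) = 10*v^3 + 10*v^2 + v - 3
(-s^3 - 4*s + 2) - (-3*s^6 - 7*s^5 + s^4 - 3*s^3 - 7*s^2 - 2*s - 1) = 3*s^6 + 7*s^5 - s^4 + 2*s^3 + 7*s^2 - 2*s + 3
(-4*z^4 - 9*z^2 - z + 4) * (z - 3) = -4*z^5 + 12*z^4 - 9*z^3 + 26*z^2 + 7*z - 12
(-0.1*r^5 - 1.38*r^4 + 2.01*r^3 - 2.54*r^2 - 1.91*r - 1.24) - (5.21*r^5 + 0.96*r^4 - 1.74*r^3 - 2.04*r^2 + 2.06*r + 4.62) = -5.31*r^5 - 2.34*r^4 + 3.75*r^3 - 0.5*r^2 - 3.97*r - 5.86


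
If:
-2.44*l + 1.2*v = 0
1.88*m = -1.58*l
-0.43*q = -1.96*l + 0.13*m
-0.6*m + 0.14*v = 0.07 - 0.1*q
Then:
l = 0.06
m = -0.05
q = 0.27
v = 0.11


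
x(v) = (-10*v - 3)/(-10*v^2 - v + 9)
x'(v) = (-10*v - 3)*(20*v + 1)/(-10*v^2 - v + 9)^2 - 10/(-10*v^2 - v + 9) = (100*v^2 + 10*v - (10*v + 3)*(20*v + 1) - 90)/(10*v^2 + v - 9)^2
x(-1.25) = -1.77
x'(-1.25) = -6.03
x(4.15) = 0.27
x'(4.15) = -0.07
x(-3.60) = -0.28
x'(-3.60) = -0.09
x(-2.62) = -0.41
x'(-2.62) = -0.19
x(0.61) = -1.95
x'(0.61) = -7.65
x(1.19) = 2.35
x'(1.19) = -7.59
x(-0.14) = -0.18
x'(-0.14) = -1.08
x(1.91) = 0.75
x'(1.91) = -0.66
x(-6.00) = -0.17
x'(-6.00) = -0.03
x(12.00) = 0.09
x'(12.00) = -0.00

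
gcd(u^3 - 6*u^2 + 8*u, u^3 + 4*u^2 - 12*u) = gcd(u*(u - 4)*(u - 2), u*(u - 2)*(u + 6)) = u^2 - 2*u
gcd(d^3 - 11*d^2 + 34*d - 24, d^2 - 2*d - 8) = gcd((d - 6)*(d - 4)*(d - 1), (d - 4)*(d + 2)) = d - 4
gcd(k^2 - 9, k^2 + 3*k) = k + 3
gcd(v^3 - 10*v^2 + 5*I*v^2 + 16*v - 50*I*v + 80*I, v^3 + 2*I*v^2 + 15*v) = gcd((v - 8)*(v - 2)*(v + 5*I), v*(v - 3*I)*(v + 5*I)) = v + 5*I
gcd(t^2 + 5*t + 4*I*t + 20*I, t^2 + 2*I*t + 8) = t + 4*I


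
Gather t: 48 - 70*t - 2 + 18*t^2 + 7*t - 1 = 18*t^2 - 63*t + 45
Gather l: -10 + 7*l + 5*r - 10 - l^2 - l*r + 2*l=-l^2 + l*(9 - r) + 5*r - 20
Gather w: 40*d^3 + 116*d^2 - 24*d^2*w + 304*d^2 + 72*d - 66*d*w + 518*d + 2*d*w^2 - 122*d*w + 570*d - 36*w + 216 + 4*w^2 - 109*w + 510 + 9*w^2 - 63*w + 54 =40*d^3 + 420*d^2 + 1160*d + w^2*(2*d + 13) + w*(-24*d^2 - 188*d - 208) + 780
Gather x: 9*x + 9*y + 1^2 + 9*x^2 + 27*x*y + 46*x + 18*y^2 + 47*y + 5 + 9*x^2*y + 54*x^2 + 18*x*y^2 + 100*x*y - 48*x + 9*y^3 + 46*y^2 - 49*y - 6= x^2*(9*y + 63) + x*(18*y^2 + 127*y + 7) + 9*y^3 + 64*y^2 + 7*y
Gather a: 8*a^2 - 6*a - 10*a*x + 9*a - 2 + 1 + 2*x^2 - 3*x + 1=8*a^2 + a*(3 - 10*x) + 2*x^2 - 3*x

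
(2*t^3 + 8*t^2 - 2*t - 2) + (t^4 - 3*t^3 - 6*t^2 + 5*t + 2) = t^4 - t^3 + 2*t^2 + 3*t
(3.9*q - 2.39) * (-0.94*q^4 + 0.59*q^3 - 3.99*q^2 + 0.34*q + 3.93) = -3.666*q^5 + 4.5476*q^4 - 16.9711*q^3 + 10.8621*q^2 + 14.5144*q - 9.3927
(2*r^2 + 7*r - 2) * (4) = 8*r^2 + 28*r - 8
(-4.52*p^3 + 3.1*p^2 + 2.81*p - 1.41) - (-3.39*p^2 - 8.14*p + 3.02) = -4.52*p^3 + 6.49*p^2 + 10.95*p - 4.43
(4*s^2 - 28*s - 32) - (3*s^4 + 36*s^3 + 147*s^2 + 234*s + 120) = -3*s^4 - 36*s^3 - 143*s^2 - 262*s - 152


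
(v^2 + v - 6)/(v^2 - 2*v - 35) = (-v^2 - v + 6)/(-v^2 + 2*v + 35)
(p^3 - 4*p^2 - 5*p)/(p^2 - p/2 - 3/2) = 2*p*(p - 5)/(2*p - 3)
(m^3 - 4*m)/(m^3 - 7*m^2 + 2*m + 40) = m*(m - 2)/(m^2 - 9*m + 20)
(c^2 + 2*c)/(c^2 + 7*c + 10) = c/(c + 5)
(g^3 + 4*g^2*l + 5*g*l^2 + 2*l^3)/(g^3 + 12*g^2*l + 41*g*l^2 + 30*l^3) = (g^2 + 3*g*l + 2*l^2)/(g^2 + 11*g*l + 30*l^2)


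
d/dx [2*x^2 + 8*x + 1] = 4*x + 8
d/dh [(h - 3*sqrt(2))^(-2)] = -2/(h - 3*sqrt(2))^3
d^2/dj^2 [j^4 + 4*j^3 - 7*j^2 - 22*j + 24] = 12*j^2 + 24*j - 14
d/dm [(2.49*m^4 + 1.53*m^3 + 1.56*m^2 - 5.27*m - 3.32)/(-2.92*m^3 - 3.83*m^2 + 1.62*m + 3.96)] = (-7.2708*m^6 - 19.0734*m^5 + 10.7967*m^4 + 13.622*m^3 - 28.5637*m^2 - 13.076*m - 15.4908)/(8.5264*m^6 + 22.3672*m^5 + 5.2081*m^4 - 35.5356*m^3 - 27.7092*m^2 + 12.8304*m + 15.6816)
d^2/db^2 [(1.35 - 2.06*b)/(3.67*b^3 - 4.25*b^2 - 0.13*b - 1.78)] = (-166.475604*b^5 + 410.98128*b^4 - 413.289152*b^3 - 19.044132*b^2 + 150.89271*b - 19.426502)/(49.430863*b^9 - 171.728475*b^8 + 193.615254*b^7 - 136.523501*b^6 + 159.722994*b^5 - 91.573797*b^4 + 28.981187*b^3 - 40.487346*b^2 - 1.235676*b - 5.639752)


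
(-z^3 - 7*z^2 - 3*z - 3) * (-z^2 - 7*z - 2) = z^5 + 14*z^4 + 54*z^3 + 38*z^2 + 27*z + 6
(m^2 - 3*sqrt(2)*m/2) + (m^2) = 2*m^2 - 3*sqrt(2)*m/2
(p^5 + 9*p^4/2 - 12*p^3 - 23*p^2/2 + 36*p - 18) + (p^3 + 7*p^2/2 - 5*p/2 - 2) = p^5 + 9*p^4/2 - 11*p^3 - 8*p^2 + 67*p/2 - 20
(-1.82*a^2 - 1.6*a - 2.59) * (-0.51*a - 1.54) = 0.9282*a^3 + 3.6188*a^2 + 3.7849*a + 3.9886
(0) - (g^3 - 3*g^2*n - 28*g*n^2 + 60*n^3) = -g^3 + 3*g^2*n + 28*g*n^2 - 60*n^3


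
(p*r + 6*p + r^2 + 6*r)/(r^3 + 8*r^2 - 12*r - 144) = (p + r)/(r^2 + 2*r - 24)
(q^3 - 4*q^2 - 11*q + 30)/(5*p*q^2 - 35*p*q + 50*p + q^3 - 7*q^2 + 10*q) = (q + 3)/(5*p + q)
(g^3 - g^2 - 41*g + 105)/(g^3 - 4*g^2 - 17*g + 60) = (g + 7)/(g + 4)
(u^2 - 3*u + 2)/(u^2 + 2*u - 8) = (u - 1)/(u + 4)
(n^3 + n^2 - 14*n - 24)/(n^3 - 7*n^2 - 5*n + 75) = (n^2 - 2*n - 8)/(n^2 - 10*n + 25)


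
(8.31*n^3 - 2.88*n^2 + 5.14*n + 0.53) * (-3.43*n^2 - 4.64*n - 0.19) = -28.5033*n^5 - 28.68*n^4 - 5.8459*n^3 - 25.1203*n^2 - 3.4358*n - 0.1007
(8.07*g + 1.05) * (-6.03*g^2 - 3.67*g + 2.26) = -48.6621*g^3 - 35.9484*g^2 + 14.3847*g + 2.373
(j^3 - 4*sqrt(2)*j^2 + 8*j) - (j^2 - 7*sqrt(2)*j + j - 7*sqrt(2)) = j^3 - 4*sqrt(2)*j^2 - j^2 + 7*j + 7*sqrt(2)*j + 7*sqrt(2)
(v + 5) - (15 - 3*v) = 4*v - 10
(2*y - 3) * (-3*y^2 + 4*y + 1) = -6*y^3 + 17*y^2 - 10*y - 3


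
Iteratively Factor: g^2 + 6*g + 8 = (g + 4)*(g + 2)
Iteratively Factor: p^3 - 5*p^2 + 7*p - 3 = (p - 1)*(p^2 - 4*p + 3) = (p - 1)^2*(p - 3)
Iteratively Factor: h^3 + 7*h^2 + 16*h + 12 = (h + 2)*(h^2 + 5*h + 6) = (h + 2)*(h + 3)*(h + 2)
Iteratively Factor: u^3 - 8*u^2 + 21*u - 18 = (u - 3)*(u^2 - 5*u + 6) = (u - 3)^2*(u - 2)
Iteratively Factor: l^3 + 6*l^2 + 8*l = (l + 2)*(l^2 + 4*l) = l*(l + 2)*(l + 4)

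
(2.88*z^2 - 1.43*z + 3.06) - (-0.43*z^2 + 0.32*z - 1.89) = 3.31*z^2 - 1.75*z + 4.95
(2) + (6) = 8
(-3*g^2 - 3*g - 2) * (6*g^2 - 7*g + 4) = -18*g^4 + 3*g^3 - 3*g^2 + 2*g - 8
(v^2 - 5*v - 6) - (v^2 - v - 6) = -4*v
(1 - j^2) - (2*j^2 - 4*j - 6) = -3*j^2 + 4*j + 7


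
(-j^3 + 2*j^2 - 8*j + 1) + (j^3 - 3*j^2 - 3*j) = -j^2 - 11*j + 1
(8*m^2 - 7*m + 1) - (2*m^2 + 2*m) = 6*m^2 - 9*m + 1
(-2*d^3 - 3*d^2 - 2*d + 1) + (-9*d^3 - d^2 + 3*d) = -11*d^3 - 4*d^2 + d + 1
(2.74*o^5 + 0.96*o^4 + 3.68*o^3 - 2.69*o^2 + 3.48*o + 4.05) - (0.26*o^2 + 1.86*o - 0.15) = 2.74*o^5 + 0.96*o^4 + 3.68*o^3 - 2.95*o^2 + 1.62*o + 4.2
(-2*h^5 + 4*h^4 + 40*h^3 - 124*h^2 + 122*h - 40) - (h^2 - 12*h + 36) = -2*h^5 + 4*h^4 + 40*h^3 - 125*h^2 + 134*h - 76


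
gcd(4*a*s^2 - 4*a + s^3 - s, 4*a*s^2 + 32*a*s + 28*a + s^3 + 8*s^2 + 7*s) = 4*a*s + 4*a + s^2 + s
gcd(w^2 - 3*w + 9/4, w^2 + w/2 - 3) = w - 3/2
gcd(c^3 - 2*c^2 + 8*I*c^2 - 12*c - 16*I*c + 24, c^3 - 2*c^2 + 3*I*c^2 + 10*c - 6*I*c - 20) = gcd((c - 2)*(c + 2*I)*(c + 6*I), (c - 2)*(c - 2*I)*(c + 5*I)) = c - 2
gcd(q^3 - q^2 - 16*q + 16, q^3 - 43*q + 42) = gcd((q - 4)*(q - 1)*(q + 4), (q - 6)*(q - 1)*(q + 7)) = q - 1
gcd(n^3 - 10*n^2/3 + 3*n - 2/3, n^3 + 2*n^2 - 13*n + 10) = n^2 - 3*n + 2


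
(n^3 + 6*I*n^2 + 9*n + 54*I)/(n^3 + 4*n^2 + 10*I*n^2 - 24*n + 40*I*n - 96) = (n^2 + 9)/(n^2 + 4*n*(1 + I) + 16*I)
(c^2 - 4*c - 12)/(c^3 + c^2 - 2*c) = (c - 6)/(c*(c - 1))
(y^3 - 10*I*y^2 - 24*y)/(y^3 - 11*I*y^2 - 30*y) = (y - 4*I)/(y - 5*I)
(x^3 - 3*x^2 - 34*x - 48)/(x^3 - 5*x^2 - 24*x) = (x + 2)/x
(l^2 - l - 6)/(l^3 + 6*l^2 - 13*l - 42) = 1/(l + 7)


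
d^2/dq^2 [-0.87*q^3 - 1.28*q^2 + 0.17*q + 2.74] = -5.22*q - 2.56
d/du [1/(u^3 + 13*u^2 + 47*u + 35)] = (-3*u^2 - 26*u - 47)/(u^3 + 13*u^2 + 47*u + 35)^2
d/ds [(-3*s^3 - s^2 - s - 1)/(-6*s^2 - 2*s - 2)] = s*(9*s^3 + 6*s^2 + 7*s - 4)/(2*(9*s^4 + 6*s^3 + 7*s^2 + 2*s + 1))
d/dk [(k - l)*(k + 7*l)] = 2*k + 6*l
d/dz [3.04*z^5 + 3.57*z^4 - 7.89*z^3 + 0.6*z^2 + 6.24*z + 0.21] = 15.2*z^4 + 14.28*z^3 - 23.67*z^2 + 1.2*z + 6.24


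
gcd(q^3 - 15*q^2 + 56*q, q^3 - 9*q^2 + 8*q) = q^2 - 8*q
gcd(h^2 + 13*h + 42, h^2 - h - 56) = h + 7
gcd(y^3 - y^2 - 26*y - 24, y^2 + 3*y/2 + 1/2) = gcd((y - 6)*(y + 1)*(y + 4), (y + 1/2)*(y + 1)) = y + 1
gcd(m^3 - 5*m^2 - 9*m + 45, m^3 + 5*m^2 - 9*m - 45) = m^2 - 9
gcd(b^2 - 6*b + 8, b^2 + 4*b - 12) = b - 2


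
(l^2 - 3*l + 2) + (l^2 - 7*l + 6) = 2*l^2 - 10*l + 8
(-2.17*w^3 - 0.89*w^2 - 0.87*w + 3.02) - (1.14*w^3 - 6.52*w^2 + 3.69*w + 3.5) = -3.31*w^3 + 5.63*w^2 - 4.56*w - 0.48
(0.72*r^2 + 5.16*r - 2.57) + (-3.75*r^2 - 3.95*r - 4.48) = -3.03*r^2 + 1.21*r - 7.05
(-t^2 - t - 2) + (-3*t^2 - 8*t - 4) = -4*t^2 - 9*t - 6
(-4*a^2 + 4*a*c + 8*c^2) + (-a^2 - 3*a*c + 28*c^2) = -5*a^2 + a*c + 36*c^2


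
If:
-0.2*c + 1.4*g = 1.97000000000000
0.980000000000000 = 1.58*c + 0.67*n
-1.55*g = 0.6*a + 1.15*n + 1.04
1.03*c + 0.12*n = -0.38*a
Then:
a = -2.94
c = 1.26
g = 1.59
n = -1.51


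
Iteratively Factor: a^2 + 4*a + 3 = (a + 1)*(a + 3)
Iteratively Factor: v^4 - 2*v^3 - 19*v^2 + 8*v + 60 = (v - 5)*(v^3 + 3*v^2 - 4*v - 12) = (v - 5)*(v - 2)*(v^2 + 5*v + 6) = (v - 5)*(v - 2)*(v + 3)*(v + 2)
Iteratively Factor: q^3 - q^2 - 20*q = (q + 4)*(q^2 - 5*q) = q*(q + 4)*(q - 5)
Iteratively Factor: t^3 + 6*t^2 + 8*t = (t + 2)*(t^2 + 4*t) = t*(t + 2)*(t + 4)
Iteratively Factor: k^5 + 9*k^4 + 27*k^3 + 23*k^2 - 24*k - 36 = (k - 1)*(k^4 + 10*k^3 + 37*k^2 + 60*k + 36) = (k - 1)*(k + 3)*(k^3 + 7*k^2 + 16*k + 12) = (k - 1)*(k + 2)*(k + 3)*(k^2 + 5*k + 6) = (k - 1)*(k + 2)^2*(k + 3)*(k + 3)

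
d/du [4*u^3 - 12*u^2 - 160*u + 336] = 12*u^2 - 24*u - 160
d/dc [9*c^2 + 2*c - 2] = 18*c + 2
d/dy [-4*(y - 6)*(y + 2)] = 16 - 8*y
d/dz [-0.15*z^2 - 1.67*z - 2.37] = -0.3*z - 1.67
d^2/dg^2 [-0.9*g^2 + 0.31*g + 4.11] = -1.80000000000000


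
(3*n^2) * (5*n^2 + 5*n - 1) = 15*n^4 + 15*n^3 - 3*n^2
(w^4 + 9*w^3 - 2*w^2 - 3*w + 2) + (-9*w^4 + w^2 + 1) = -8*w^4 + 9*w^3 - w^2 - 3*w + 3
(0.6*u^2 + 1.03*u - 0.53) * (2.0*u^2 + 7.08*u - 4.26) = 1.2*u^4 + 6.308*u^3 + 3.6764*u^2 - 8.1402*u + 2.2578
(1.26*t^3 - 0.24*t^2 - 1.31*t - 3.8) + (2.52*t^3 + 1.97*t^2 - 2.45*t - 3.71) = 3.78*t^3 + 1.73*t^2 - 3.76*t - 7.51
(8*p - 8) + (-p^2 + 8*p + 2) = -p^2 + 16*p - 6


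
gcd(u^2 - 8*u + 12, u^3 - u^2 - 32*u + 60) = u - 2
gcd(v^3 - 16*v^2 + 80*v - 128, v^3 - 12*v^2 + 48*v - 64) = v^2 - 8*v + 16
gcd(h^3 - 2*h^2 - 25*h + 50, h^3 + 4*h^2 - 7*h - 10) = h^2 + 3*h - 10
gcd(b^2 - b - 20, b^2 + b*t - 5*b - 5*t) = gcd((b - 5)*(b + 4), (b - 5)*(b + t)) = b - 5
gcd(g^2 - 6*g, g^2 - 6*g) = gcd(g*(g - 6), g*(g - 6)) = g^2 - 6*g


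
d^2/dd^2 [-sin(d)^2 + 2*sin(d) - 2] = -2*sin(d) - 2*cos(2*d)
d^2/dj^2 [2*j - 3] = 0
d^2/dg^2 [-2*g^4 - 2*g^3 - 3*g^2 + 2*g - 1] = -24*g^2 - 12*g - 6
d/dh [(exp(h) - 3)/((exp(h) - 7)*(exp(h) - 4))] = (-exp(2*h) + 6*exp(h) - 5)*exp(h)/(exp(4*h) - 22*exp(3*h) + 177*exp(2*h) - 616*exp(h) + 784)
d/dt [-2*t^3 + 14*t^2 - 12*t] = -6*t^2 + 28*t - 12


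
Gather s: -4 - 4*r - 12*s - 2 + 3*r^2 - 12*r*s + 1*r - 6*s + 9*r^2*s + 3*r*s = 3*r^2 - 3*r + s*(9*r^2 - 9*r - 18) - 6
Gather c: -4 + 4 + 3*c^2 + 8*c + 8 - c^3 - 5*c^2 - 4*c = -c^3 - 2*c^2 + 4*c + 8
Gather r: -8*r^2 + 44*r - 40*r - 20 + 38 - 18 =-8*r^2 + 4*r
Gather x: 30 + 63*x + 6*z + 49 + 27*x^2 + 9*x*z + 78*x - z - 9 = 27*x^2 + x*(9*z + 141) + 5*z + 70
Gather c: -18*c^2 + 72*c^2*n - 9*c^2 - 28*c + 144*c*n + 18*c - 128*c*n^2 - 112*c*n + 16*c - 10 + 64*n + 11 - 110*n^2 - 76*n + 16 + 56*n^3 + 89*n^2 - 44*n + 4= c^2*(72*n - 27) + c*(-128*n^2 + 32*n + 6) + 56*n^3 - 21*n^2 - 56*n + 21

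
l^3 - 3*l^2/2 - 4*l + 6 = (l - 2)*(l - 3/2)*(l + 2)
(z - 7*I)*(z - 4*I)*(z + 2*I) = z^3 - 9*I*z^2 - 6*z - 56*I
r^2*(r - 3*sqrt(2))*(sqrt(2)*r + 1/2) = sqrt(2)*r^4 - 11*r^3/2 - 3*sqrt(2)*r^2/2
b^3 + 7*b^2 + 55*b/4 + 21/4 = (b + 1/2)*(b + 3)*(b + 7/2)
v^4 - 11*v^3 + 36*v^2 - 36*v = v*(v - 6)*(v - 3)*(v - 2)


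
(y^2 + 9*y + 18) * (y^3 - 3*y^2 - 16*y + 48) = y^5 + 6*y^4 - 25*y^3 - 150*y^2 + 144*y + 864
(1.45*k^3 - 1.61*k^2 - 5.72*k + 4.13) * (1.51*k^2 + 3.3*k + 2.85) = 2.1895*k^5 + 2.3539*k^4 - 9.8177*k^3 - 17.2282*k^2 - 2.673*k + 11.7705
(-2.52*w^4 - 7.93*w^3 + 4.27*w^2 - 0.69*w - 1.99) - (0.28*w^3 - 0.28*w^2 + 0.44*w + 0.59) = -2.52*w^4 - 8.21*w^3 + 4.55*w^2 - 1.13*w - 2.58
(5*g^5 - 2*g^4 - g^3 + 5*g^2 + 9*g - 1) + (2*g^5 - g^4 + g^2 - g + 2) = 7*g^5 - 3*g^4 - g^3 + 6*g^2 + 8*g + 1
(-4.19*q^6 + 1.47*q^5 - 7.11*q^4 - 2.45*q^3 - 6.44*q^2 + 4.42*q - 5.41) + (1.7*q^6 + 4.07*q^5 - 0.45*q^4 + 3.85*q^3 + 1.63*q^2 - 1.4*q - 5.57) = -2.49*q^6 + 5.54*q^5 - 7.56*q^4 + 1.4*q^3 - 4.81*q^2 + 3.02*q - 10.98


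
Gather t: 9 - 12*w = 9 - 12*w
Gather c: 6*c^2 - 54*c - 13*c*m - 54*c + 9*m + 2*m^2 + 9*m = 6*c^2 + c*(-13*m - 108) + 2*m^2 + 18*m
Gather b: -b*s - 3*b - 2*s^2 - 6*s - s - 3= b*(-s - 3) - 2*s^2 - 7*s - 3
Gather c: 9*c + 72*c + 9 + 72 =81*c + 81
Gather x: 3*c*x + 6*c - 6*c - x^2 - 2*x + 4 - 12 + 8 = -x^2 + x*(3*c - 2)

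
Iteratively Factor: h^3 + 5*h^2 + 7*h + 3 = (h + 1)*(h^2 + 4*h + 3) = (h + 1)^2*(h + 3)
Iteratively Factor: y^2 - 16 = (y + 4)*(y - 4)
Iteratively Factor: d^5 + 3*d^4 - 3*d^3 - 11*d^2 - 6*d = (d + 1)*(d^4 + 2*d^3 - 5*d^2 - 6*d) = (d + 1)*(d + 3)*(d^3 - d^2 - 2*d) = d*(d + 1)*(d + 3)*(d^2 - d - 2) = d*(d + 1)^2*(d + 3)*(d - 2)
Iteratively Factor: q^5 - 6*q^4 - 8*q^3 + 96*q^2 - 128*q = (q)*(q^4 - 6*q^3 - 8*q^2 + 96*q - 128) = q*(q - 2)*(q^3 - 4*q^2 - 16*q + 64) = q*(q - 4)*(q - 2)*(q^2 - 16) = q*(q - 4)*(q - 2)*(q + 4)*(q - 4)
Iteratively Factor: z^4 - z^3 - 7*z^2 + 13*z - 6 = (z + 3)*(z^3 - 4*z^2 + 5*z - 2) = (z - 1)*(z + 3)*(z^2 - 3*z + 2) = (z - 1)^2*(z + 3)*(z - 2)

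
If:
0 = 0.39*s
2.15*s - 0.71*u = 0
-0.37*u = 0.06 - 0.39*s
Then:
No Solution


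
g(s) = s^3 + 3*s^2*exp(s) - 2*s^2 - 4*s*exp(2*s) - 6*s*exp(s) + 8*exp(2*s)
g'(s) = 3*s^2*exp(s) + 3*s^2 - 8*s*exp(2*s) - 4*s + 12*exp(2*s) - 6*exp(s)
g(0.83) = 17.13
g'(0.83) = 17.92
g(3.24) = -2913.01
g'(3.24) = -8405.98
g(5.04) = -282972.18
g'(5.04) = -664842.53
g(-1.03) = 1.67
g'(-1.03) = 8.88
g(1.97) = 4.78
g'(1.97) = -149.11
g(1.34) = 27.19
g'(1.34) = 16.35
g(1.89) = 14.76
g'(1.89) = -102.33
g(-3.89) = -87.71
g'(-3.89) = 61.78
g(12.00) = -1059506292028.83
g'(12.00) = -2225016924981.71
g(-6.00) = -287.64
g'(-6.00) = 132.25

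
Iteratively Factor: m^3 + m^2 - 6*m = (m - 2)*(m^2 + 3*m) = (m - 2)*(m + 3)*(m)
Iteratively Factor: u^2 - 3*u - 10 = (u - 5)*(u + 2)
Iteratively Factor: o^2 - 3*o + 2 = (o - 1)*(o - 2)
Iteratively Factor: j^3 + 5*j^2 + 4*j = (j)*(j^2 + 5*j + 4) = j*(j + 4)*(j + 1)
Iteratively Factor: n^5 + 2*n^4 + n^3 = (n)*(n^4 + 2*n^3 + n^2) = n^2*(n^3 + 2*n^2 + n) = n^3*(n^2 + 2*n + 1) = n^3*(n + 1)*(n + 1)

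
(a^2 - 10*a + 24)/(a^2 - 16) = (a - 6)/(a + 4)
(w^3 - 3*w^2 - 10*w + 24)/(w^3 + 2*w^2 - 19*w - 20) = (w^2 + w - 6)/(w^2 + 6*w + 5)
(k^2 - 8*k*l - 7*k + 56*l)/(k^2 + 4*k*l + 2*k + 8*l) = (k^2 - 8*k*l - 7*k + 56*l)/(k^2 + 4*k*l + 2*k + 8*l)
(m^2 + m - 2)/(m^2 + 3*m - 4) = (m + 2)/(m + 4)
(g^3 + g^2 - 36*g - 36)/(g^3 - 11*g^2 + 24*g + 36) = (g + 6)/(g - 6)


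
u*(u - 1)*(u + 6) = u^3 + 5*u^2 - 6*u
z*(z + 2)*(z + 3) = z^3 + 5*z^2 + 6*z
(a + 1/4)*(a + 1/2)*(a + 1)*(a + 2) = a^4 + 15*a^3/4 + 35*a^2/8 + 15*a/8 + 1/4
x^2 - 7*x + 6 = (x - 6)*(x - 1)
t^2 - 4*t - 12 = (t - 6)*(t + 2)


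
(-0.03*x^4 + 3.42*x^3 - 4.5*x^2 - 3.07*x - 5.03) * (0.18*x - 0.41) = -0.0054*x^5 + 0.6279*x^4 - 2.2122*x^3 + 1.2924*x^2 + 0.3533*x + 2.0623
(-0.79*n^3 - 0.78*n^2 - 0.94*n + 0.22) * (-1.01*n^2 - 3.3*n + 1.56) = 0.7979*n^5 + 3.3948*n^4 + 2.291*n^3 + 1.663*n^2 - 2.1924*n + 0.3432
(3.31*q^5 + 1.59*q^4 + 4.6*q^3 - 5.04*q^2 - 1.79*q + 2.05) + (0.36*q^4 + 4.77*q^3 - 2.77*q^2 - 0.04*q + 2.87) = 3.31*q^5 + 1.95*q^4 + 9.37*q^3 - 7.81*q^2 - 1.83*q + 4.92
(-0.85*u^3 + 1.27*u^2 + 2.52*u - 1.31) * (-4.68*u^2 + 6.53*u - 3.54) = 3.978*u^5 - 11.4941*u^4 - 0.491499999999998*u^3 + 18.0906*u^2 - 17.4751*u + 4.6374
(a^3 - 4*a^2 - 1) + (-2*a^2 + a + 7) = a^3 - 6*a^2 + a + 6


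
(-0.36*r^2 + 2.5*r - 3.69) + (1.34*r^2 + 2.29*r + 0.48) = 0.98*r^2 + 4.79*r - 3.21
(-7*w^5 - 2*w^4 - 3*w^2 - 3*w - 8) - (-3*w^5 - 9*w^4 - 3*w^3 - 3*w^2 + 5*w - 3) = -4*w^5 + 7*w^4 + 3*w^3 - 8*w - 5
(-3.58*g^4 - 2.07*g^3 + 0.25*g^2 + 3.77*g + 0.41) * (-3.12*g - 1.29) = 11.1696*g^5 + 11.0766*g^4 + 1.8903*g^3 - 12.0849*g^2 - 6.1425*g - 0.5289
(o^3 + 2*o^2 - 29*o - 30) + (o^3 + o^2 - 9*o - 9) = 2*o^3 + 3*o^2 - 38*o - 39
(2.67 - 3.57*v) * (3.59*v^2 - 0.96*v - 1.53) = -12.8163*v^3 + 13.0125*v^2 + 2.8989*v - 4.0851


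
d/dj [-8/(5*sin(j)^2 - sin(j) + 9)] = 8*(10*sin(j) - 1)*cos(j)/(5*sin(j)^2 - sin(j) + 9)^2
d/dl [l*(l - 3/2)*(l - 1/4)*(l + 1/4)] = 4*l^3 - 9*l^2/2 - l/8 + 3/32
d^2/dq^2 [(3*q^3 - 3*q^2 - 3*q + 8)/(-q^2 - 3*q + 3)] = 84*(-q^3 + 2*q^2 - 3*q - 1)/(q^6 + 9*q^5 + 18*q^4 - 27*q^3 - 54*q^2 + 81*q - 27)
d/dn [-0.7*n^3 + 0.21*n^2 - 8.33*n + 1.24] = -2.1*n^2 + 0.42*n - 8.33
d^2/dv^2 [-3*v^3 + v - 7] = -18*v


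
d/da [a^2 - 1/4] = 2*a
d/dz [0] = 0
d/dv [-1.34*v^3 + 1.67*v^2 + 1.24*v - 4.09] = -4.02*v^2 + 3.34*v + 1.24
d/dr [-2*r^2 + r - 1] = 1 - 4*r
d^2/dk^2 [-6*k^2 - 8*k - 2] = -12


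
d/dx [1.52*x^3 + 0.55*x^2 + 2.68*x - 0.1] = 4.56*x^2 + 1.1*x + 2.68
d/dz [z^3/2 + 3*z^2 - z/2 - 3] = 3*z^2/2 + 6*z - 1/2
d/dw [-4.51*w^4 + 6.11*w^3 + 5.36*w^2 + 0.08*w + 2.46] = -18.04*w^3 + 18.33*w^2 + 10.72*w + 0.08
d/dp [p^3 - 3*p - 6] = 3*p^2 - 3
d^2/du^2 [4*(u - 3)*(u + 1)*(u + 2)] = 24*u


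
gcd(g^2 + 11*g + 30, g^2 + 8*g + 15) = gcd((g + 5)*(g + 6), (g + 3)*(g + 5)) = g + 5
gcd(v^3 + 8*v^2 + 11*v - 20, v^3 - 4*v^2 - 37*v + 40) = v^2 + 4*v - 5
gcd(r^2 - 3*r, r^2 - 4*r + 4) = 1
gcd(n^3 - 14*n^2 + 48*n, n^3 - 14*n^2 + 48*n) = n^3 - 14*n^2 + 48*n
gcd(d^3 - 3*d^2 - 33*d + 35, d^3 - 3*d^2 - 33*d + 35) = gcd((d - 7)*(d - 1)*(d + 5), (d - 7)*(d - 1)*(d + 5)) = d^3 - 3*d^2 - 33*d + 35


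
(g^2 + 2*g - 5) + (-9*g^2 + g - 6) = -8*g^2 + 3*g - 11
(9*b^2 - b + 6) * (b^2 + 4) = 9*b^4 - b^3 + 42*b^2 - 4*b + 24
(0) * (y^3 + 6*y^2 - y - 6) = 0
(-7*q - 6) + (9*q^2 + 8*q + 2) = 9*q^2 + q - 4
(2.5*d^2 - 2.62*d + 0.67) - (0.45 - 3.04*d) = 2.5*d^2 + 0.42*d + 0.22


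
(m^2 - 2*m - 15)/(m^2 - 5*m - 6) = (-m^2 + 2*m + 15)/(-m^2 + 5*m + 6)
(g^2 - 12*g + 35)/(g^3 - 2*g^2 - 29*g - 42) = (g - 5)/(g^2 + 5*g + 6)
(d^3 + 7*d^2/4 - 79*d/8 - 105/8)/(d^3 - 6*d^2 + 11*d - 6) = (8*d^2 + 38*d + 35)/(8*(d^2 - 3*d + 2))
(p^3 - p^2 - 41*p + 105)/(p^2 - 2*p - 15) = (p^2 + 4*p - 21)/(p + 3)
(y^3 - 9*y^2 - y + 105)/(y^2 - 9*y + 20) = (y^2 - 4*y - 21)/(y - 4)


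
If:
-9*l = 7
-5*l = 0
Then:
No Solution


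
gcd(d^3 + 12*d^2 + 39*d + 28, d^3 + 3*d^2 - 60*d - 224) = d^2 + 11*d + 28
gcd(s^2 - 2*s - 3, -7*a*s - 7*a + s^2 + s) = s + 1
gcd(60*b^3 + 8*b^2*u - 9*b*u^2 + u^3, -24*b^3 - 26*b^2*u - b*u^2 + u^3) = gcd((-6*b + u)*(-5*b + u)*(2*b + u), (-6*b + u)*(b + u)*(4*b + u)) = -6*b + u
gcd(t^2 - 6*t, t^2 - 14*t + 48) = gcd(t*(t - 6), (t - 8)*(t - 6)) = t - 6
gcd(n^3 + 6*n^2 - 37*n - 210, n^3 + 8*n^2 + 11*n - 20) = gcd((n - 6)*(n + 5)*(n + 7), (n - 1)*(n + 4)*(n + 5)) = n + 5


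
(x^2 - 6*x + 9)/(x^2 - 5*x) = (x^2 - 6*x + 9)/(x*(x - 5))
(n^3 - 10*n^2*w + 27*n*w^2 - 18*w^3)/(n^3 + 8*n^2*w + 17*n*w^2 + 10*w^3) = (n^3 - 10*n^2*w + 27*n*w^2 - 18*w^3)/(n^3 + 8*n^2*w + 17*n*w^2 + 10*w^3)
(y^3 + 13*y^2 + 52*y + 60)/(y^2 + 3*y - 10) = (y^2 + 8*y + 12)/(y - 2)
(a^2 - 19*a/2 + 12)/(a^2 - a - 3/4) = 2*(a - 8)/(2*a + 1)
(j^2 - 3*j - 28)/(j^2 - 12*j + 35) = (j + 4)/(j - 5)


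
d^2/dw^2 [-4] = 0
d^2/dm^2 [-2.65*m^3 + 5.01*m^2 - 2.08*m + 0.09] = 10.02 - 15.9*m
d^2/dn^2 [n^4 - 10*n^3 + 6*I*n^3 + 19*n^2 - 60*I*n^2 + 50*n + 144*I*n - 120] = 12*n^2 + n*(-60 + 36*I) + 38 - 120*I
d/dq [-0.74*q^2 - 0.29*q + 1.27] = -1.48*q - 0.29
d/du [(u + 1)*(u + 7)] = 2*u + 8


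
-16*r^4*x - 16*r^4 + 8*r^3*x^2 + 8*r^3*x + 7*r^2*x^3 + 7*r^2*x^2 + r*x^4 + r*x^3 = (-r + x)*(4*r + x)^2*(r*x + r)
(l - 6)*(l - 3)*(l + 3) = l^3 - 6*l^2 - 9*l + 54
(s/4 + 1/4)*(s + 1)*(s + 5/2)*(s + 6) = s^4/4 + 21*s^3/8 + 33*s^2/4 + 77*s/8 + 15/4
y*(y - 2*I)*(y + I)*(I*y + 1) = I*y^4 + 2*y^3 + I*y^2 + 2*y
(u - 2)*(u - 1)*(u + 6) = u^3 + 3*u^2 - 16*u + 12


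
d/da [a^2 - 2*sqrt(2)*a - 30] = 2*a - 2*sqrt(2)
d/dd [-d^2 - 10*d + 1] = -2*d - 10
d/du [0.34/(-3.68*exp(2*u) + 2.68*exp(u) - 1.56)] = (2.5024*exp(u) - 0.9112)*exp(u)/(3.68*exp(2*u) - 2.68*exp(u) + 1.56)^2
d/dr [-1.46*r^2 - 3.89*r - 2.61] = -2.92*r - 3.89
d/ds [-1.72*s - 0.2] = -1.72000000000000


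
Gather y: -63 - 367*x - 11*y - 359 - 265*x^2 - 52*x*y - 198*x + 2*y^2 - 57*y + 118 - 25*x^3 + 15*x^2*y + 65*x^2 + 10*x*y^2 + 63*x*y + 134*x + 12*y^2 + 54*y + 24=-25*x^3 - 200*x^2 - 431*x + y^2*(10*x + 14) + y*(15*x^2 + 11*x - 14) - 280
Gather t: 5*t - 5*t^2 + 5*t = -5*t^2 + 10*t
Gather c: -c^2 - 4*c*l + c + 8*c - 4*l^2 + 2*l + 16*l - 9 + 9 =-c^2 + c*(9 - 4*l) - 4*l^2 + 18*l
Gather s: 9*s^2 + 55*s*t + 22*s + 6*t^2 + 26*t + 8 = 9*s^2 + s*(55*t + 22) + 6*t^2 + 26*t + 8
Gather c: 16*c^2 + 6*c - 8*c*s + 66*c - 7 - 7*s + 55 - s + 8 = 16*c^2 + c*(72 - 8*s) - 8*s + 56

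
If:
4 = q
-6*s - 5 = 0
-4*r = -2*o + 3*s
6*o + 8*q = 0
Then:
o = -16/3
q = 4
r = -49/24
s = -5/6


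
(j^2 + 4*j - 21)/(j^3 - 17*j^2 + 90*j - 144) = (j + 7)/(j^2 - 14*j + 48)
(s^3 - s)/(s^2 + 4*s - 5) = s*(s + 1)/(s + 5)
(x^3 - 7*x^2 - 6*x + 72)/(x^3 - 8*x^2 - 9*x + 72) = (x^2 - 10*x + 24)/(x^2 - 11*x + 24)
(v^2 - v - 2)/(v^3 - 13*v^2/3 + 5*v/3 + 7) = 3*(v - 2)/(3*v^2 - 16*v + 21)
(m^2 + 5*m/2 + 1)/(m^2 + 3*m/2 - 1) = (2*m + 1)/(2*m - 1)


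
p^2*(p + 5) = p^3 + 5*p^2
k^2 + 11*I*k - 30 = (k + 5*I)*(k + 6*I)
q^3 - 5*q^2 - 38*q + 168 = (q - 7)*(q - 4)*(q + 6)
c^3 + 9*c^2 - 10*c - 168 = (c - 4)*(c + 6)*(c + 7)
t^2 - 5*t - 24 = (t - 8)*(t + 3)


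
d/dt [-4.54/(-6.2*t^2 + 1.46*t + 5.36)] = (6.6284 - 56.296*t)/(-6.2*t^2 + 1.46*t + 5.36)^2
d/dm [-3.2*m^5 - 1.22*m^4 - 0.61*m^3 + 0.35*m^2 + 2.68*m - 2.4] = -16.0*m^4 - 4.88*m^3 - 1.83*m^2 + 0.7*m + 2.68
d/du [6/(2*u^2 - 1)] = -24*u/(2*u^2 - 1)^2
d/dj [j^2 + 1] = 2*j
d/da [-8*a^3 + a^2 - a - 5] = -24*a^2 + 2*a - 1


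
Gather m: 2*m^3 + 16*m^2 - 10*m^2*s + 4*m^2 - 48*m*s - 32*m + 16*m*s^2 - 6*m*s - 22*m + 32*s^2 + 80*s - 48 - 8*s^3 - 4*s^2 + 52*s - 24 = 2*m^3 + m^2*(20 - 10*s) + m*(16*s^2 - 54*s - 54) - 8*s^3 + 28*s^2 + 132*s - 72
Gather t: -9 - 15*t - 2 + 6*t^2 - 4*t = 6*t^2 - 19*t - 11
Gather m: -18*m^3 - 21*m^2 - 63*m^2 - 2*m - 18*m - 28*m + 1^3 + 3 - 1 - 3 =-18*m^3 - 84*m^2 - 48*m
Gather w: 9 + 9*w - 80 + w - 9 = 10*w - 80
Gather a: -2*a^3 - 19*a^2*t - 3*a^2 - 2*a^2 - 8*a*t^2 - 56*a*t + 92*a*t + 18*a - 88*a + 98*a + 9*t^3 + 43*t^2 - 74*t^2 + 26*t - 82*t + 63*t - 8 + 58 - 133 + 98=-2*a^3 + a^2*(-19*t - 5) + a*(-8*t^2 + 36*t + 28) + 9*t^3 - 31*t^2 + 7*t + 15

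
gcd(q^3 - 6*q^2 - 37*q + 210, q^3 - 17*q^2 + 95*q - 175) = q^2 - 12*q + 35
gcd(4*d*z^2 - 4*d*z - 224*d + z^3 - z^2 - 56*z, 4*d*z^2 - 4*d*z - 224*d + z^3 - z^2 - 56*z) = 4*d*z^2 - 4*d*z - 224*d + z^3 - z^2 - 56*z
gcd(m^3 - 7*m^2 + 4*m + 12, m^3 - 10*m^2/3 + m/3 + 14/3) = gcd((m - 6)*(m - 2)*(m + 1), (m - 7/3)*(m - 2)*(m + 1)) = m^2 - m - 2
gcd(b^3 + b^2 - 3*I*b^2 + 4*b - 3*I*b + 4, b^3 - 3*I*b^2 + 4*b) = b^2 - 3*I*b + 4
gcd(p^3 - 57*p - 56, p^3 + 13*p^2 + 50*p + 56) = p + 7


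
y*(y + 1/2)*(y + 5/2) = y^3 + 3*y^2 + 5*y/4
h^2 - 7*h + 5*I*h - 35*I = (h - 7)*(h + 5*I)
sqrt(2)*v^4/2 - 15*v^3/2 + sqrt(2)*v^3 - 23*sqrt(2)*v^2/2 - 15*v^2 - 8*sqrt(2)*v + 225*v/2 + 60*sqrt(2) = (v - 3)*(v + 5)*(v - 8*sqrt(2))*(sqrt(2)*v/2 + 1/2)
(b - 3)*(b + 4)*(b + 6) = b^3 + 7*b^2 - 6*b - 72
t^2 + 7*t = t*(t + 7)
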